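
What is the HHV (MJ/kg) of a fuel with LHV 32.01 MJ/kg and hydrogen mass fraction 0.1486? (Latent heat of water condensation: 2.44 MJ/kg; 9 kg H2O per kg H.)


HHV = LHV + H_frac * 9 * 2.44
= 32.01 + 0.1486 * 9 * 2.44
= 35.2733 MJ/kg

35.2733 MJ/kg


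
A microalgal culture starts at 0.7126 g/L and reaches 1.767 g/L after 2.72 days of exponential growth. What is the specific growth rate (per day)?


mu = ln(X2/X1) / dt
= ln(1.767/0.7126) / 2.72
= 0.3339 per day

0.3339 per day


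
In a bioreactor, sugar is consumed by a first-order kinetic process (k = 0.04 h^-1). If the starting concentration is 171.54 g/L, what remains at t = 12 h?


S = S0 * exp(-k * t)
S = 171.54 * exp(-0.04 * 12)
S = 106.1461 g/L

106.1461 g/L


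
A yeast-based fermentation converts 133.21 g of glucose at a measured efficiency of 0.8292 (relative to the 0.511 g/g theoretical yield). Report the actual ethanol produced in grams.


Actual ethanol: m = 0.511 * 133.21 * 0.8292
m = 56.4439 g

56.4439 g


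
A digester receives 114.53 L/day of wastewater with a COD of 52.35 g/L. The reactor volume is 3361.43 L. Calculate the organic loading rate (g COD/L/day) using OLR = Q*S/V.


OLR = Q * S / V
= 114.53 * 52.35 / 3361.43
= 1.7837 g/L/day

1.7837 g/L/day


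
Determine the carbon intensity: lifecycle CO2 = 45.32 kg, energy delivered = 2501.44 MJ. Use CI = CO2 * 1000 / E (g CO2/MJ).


CI = CO2 * 1000 / E
= 45.32 * 1000 / 2501.44
= 18.1176 g CO2/MJ

18.1176 g CO2/MJ


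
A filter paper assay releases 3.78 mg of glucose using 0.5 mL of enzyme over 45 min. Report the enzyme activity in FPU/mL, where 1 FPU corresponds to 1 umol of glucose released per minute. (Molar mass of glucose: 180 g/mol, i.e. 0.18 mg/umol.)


Activity = glucose_mg / (0.18 mg/umol * V_mL * t_min)
= 3.78 / (0.18 * 0.5 * 45)
= 0.9333 FPU/mL

0.9333 FPU/mL


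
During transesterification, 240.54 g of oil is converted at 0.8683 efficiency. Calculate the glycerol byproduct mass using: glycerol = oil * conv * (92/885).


glycerol = oil * conv * (92/885)
= 240.54 * 0.8683 * 92 / 885
= 21.7121 g

21.7121 g


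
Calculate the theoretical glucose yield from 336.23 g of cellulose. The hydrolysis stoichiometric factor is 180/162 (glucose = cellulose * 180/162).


glucose = cellulose * 180/162
= 336.23 * 180/162
= 373.5889 g

373.5889 g


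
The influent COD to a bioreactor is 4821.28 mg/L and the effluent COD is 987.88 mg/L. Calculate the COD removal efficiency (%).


eta = (COD_in - COD_out) / COD_in * 100
= (4821.28 - 987.88) / 4821.28 * 100
= 79.5100%

79.5100%


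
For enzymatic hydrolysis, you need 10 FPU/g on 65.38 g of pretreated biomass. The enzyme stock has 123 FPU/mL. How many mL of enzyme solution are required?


V = dosage * m_sub / activity
V = 10 * 65.38 / 123
V = 5.3154 mL

5.3154 mL


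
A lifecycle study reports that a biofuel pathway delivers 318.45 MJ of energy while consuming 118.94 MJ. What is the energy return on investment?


EROI = E_out / E_in
= 318.45 / 118.94
= 2.6774

2.6774


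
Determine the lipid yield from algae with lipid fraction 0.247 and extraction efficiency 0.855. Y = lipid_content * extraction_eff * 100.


Y = lipid_content * extraction_eff * 100
= 0.247 * 0.855 * 100
= 21.1185%

21.1185%


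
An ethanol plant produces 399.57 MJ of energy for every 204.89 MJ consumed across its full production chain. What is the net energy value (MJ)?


NEV = E_out - E_in
= 399.57 - 204.89
= 194.6800 MJ

194.6800 MJ


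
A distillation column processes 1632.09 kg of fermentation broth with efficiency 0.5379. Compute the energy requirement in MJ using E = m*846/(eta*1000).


E = m * 846 / (eta * 1000)
= 1632.09 * 846 / (0.5379 * 1000)
= 2566.9235 MJ

2566.9235 MJ


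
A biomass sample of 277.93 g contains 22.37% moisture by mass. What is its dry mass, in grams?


Wd = Ww * (1 - MC/100)
= 277.93 * (1 - 22.37/100)
= 215.7571 g

215.7571 g


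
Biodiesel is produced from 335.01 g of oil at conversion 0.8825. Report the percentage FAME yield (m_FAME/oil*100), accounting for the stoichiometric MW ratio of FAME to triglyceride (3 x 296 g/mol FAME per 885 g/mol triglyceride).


m_FAME = oil * conv * (3 * 296 / 885) = oil * conv * (888/885)
= 335.01 * 0.8825 * 888 / 885
= 296.6485 g
Y = m_FAME / oil * 100 = conv * (888/885) * 100
= 0.8825 * 888 / 885 * 100
= 88.55%

88.55%


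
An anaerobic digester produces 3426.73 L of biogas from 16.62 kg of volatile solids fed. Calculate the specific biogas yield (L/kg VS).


Y = V / VS
= 3426.73 / 16.62
= 206.1811 L/kg VS

206.1811 L/kg VS


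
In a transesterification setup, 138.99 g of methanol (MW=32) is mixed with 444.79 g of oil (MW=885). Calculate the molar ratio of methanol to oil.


Molar ratio = n_MeOH / n_oil = (MeOH/32) / (oil/885) = (MeOH * 885) / (32 * oil)
= (138.99 * 885) / (32 * 444.79)
= 8.6422

8.6422


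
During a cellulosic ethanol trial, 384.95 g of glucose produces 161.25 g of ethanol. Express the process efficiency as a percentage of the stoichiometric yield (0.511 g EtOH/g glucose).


Fermentation efficiency = (actual / (0.511 * glucose)) * 100
= (161.25 / (0.511 * 384.95)) * 100
= 81.9737%

81.9737%


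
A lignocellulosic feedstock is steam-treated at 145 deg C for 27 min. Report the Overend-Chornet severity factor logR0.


logR0 = log10(t * exp((T - 100) / 14.75))
= log10(27 * exp((145 - 100) / 14.75))
= 2.7563

2.7563


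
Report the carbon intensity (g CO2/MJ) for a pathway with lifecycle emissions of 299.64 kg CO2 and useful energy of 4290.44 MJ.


CI = CO2 * 1000 / E
= 299.64 * 1000 / 4290.44
= 69.8390 g CO2/MJ

69.8390 g CO2/MJ


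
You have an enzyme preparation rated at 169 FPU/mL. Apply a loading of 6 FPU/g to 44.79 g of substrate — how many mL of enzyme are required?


V = dosage * m_sub / activity
V = 6 * 44.79 / 169
V = 1.5902 mL

1.5902 mL


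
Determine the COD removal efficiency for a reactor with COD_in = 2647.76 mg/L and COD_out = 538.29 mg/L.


eta = (COD_in - COD_out) / COD_in * 100
= (2647.76 - 538.29) / 2647.76 * 100
= 79.6700%

79.6700%


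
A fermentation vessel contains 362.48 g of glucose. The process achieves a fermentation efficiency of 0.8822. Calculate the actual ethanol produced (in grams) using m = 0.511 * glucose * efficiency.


Actual ethanol: m = 0.511 * 362.48 * 0.8822
m = 163.4075 g

163.4075 g


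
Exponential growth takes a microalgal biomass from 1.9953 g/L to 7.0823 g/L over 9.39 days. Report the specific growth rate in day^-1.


mu = ln(X2/X1) / dt
= ln(7.0823/1.9953) / 9.39
= 0.1349 per day

0.1349 per day


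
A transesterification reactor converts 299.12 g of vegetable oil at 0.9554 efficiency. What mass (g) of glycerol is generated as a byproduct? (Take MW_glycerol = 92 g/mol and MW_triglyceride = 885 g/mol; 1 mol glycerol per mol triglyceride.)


glycerol = oil * conv * (92/885)
= 299.12 * 0.9554 * 92 / 885
= 29.7081 g

29.7081 g


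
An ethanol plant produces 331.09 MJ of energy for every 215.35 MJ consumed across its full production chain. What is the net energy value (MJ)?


NEV = E_out - E_in
= 331.09 - 215.35
= 115.7400 MJ

115.7400 MJ


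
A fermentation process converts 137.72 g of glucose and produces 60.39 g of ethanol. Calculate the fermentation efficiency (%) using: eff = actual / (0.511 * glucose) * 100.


Fermentation efficiency = (actual / (0.511 * glucose)) * 100
= (60.39 / (0.511 * 137.72)) * 100
= 85.8118%

85.8118%


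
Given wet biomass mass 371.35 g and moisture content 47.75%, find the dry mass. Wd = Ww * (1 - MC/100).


Wd = Ww * (1 - MC/100)
= 371.35 * (1 - 47.75/100)
= 194.0304 g

194.0304 g


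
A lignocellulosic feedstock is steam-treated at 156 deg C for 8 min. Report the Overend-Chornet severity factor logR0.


logR0 = log10(t * exp((T - 100) / 14.75))
= log10(8 * exp((156 - 100) / 14.75))
= 2.5519

2.5519


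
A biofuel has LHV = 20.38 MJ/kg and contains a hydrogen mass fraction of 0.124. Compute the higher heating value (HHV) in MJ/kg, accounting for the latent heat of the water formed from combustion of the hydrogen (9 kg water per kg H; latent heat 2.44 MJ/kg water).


HHV = LHV + H_frac * 9 * 2.44
= 20.38 + 0.124 * 9 * 2.44
= 23.1030 MJ/kg

23.1030 MJ/kg


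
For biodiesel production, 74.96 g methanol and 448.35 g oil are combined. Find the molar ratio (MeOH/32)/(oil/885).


Molar ratio = n_MeOH / n_oil = (MeOH/32) / (oil/885) = (MeOH * 885) / (32 * oil)
= (74.96 * 885) / (32 * 448.35)
= 4.6239

4.6239


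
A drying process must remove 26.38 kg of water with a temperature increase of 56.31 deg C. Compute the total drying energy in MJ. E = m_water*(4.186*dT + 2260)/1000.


E = m_water * (4.186 * dT + 2260) / 1000
= 26.38 * (4.186 * 56.31 + 2260) / 1000
= 65.8369 MJ

65.8369 MJ


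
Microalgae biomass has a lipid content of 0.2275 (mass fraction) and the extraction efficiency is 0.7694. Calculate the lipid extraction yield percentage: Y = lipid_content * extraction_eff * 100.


Y = lipid_content * extraction_eff * 100
= 0.2275 * 0.7694 * 100
= 17.5038%

17.5038%


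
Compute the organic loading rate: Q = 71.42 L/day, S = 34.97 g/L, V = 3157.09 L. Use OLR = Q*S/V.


OLR = Q * S / V
= 71.42 * 34.97 / 3157.09
= 0.7911 g/L/day

0.7911 g/L/day


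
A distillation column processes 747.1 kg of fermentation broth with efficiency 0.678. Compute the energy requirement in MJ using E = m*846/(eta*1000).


E = m * 846 / (eta * 1000)
= 747.1 * 846 / (0.678 * 1000)
= 932.2221 MJ

932.2221 MJ


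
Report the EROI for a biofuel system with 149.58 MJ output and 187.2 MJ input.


EROI = E_out / E_in
= 149.58 / 187.2
= 0.7990

0.7990


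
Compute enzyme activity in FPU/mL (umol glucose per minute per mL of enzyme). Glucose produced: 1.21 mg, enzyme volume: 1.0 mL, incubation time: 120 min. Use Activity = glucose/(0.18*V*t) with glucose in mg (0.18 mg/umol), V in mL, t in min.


Activity = glucose_mg / (0.18 mg/umol * V_mL * t_min)
= 1.21 / (0.18 * 1.0 * 120)
= 0.0560 FPU/mL

0.0560 FPU/mL


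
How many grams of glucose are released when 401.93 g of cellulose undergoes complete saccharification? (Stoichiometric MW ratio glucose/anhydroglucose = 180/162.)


glucose = cellulose * 180/162
= 401.93 * 180/162
= 446.5889 g

446.5889 g


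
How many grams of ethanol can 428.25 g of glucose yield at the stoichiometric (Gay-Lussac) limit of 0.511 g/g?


Theoretical ethanol yield: m_EtOH = 0.511 * m_glucose
m_EtOH = 0.511 * 428.25 = 218.8357 g

218.8357 g


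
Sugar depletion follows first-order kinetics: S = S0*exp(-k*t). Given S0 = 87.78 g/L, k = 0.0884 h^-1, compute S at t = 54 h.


S = S0 * exp(-k * t)
S = 87.78 * exp(-0.0884 * 54)
S = 0.7417 g/L

0.7417 g/L


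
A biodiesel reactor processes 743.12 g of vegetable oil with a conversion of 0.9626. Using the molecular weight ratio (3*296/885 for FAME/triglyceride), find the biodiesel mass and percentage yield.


m_FAME = oil * conv * (3 * 296 / 885) = oil * conv * (888/885)
= 743.12 * 0.9626 * 888 / 885
= 717.7522 g
Y = m_FAME / oil * 100 = conv * (888/885) * 100
= 0.9626 * 888 / 885 * 100
= 96.59%

717.7522 g FAME; Y = 96.59%


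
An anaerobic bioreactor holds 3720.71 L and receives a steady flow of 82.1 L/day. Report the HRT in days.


HRT = V / Q
= 3720.71 / 82.1
= 45.3192 days

45.3192 days


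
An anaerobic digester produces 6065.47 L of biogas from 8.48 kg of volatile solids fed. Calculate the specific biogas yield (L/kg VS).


Y = V / VS
= 6065.47 / 8.48
= 715.2677 L/kg VS

715.2677 L/kg VS


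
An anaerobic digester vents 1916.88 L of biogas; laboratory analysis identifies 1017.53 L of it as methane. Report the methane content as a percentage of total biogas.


CH4% = V_CH4 / V_total * 100
= 1017.53 / 1916.88 * 100
= 53.0826%

53.0826%


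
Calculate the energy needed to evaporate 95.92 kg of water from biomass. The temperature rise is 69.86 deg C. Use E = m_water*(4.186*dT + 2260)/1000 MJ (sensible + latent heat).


E = m_water * (4.186 * dT + 2260) / 1000
= 95.92 * (4.186 * 69.86 + 2260) / 1000
= 244.8295 MJ

244.8295 MJ


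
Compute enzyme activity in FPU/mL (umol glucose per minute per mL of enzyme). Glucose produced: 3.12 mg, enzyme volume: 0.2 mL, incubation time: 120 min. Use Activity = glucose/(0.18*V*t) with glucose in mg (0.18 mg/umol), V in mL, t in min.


Activity = glucose_mg / (0.18 mg/umol * V_mL * t_min)
= 3.12 / (0.18 * 0.2 * 120)
= 0.7222 FPU/mL

0.7222 FPU/mL


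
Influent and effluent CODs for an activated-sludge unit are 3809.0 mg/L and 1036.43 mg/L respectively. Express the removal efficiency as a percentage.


eta = (COD_in - COD_out) / COD_in * 100
= (3809.0 - 1036.43) / 3809.0 * 100
= 72.7900%

72.7900%


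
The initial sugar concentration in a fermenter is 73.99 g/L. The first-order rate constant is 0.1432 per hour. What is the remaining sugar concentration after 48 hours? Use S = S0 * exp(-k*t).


S = S0 * exp(-k * t)
S = 73.99 * exp(-0.1432 * 48)
S = 0.0766 g/L

0.0766 g/L


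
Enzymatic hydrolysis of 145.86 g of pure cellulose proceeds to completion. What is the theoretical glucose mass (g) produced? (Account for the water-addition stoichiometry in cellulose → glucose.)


glucose = cellulose * 180/162
= 145.86 * 180/162
= 162.0667 g

162.0667 g


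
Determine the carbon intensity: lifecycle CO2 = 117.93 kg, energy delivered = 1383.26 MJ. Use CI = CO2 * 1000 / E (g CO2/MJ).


CI = CO2 * 1000 / E
= 117.93 * 1000 / 1383.26
= 85.2551 g CO2/MJ

85.2551 g CO2/MJ


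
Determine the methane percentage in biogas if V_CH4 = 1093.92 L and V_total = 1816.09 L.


CH4% = V_CH4 / V_total * 100
= 1093.92 / 1816.09 * 100
= 60.2349%

60.2349%


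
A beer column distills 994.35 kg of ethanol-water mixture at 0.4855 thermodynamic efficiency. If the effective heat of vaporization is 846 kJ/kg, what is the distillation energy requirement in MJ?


E = m * 846 / (eta * 1000)
= 994.35 * 846 / (0.4855 * 1000)
= 1732.6882 MJ

1732.6882 MJ


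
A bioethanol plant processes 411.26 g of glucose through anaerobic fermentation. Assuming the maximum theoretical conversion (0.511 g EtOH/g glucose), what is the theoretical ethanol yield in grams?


Theoretical ethanol yield: m_EtOH = 0.511 * m_glucose
m_EtOH = 0.511 * 411.26 = 210.1539 g

210.1539 g


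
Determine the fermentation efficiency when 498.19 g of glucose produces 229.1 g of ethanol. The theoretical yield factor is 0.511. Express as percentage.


Fermentation efficiency = (actual / (0.511 * glucose)) * 100
= (229.1 / (0.511 * 498.19)) * 100
= 89.9931%

89.9931%


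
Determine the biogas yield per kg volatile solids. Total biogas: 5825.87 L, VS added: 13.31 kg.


Y = V / VS
= 5825.87 / 13.31
= 437.7062 L/kg VS

437.7062 L/kg VS


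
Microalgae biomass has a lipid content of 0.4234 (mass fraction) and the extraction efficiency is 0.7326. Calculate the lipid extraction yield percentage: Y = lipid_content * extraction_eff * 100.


Y = lipid_content * extraction_eff * 100
= 0.4234 * 0.7326 * 100
= 31.0183%

31.0183%


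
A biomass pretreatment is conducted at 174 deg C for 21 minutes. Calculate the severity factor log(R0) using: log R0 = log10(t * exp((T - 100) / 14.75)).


logR0 = log10(t * exp((T - 100) / 14.75))
= log10(21 * exp((174 - 100) / 14.75))
= 3.5011

3.5011


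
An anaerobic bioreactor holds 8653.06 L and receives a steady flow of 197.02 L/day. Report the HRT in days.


HRT = V / Q
= 8653.06 / 197.02
= 43.9197 days

43.9197 days


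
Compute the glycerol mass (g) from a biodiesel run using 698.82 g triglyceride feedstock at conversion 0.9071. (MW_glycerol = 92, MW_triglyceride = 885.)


glycerol = oil * conv * (92/885)
= 698.82 * 0.9071 * 92 / 885
= 65.8969 g

65.8969 g


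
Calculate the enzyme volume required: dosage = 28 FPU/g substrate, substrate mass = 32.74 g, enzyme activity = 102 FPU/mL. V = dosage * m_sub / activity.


V = dosage * m_sub / activity
V = 28 * 32.74 / 102
V = 8.9875 mL

8.9875 mL


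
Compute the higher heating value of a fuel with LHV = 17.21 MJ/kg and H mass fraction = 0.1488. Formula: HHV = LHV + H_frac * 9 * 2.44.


HHV = LHV + H_frac * 9 * 2.44
= 17.21 + 0.1488 * 9 * 2.44
= 20.4776 MJ/kg

20.4776 MJ/kg


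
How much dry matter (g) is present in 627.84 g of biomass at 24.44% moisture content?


Wd = Ww * (1 - MC/100)
= 627.84 * (1 - 24.44/100)
= 474.3959 g

474.3959 g


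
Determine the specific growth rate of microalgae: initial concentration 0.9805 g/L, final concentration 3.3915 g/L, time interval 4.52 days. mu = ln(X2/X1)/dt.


mu = ln(X2/X1) / dt
= ln(3.3915/0.9805) / 4.52
= 0.2745 per day

0.2745 per day


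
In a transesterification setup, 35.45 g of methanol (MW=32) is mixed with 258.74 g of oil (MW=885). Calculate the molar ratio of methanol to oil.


Molar ratio = n_MeOH / n_oil = (MeOH/32) / (oil/885) = (MeOH * 885) / (32 * oil)
= (35.45 * 885) / (32 * 258.74)
= 3.7892

3.7892


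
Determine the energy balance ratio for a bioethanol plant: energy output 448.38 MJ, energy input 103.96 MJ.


EROI = E_out / E_in
= 448.38 / 103.96
= 4.3130

4.3130


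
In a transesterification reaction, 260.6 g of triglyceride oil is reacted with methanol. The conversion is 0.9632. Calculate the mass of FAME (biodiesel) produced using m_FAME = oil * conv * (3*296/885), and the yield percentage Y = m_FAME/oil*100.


m_FAME = oil * conv * (3 * 296 / 885) = oil * conv * (888/885)
= 260.6 * 0.9632 * 888 / 885
= 251.8608 g
Y = m_FAME / oil * 100 = conv * (888/885) * 100
= 0.9632 * 888 / 885 * 100
= 96.65%

251.8608 g FAME; Y = 96.65%


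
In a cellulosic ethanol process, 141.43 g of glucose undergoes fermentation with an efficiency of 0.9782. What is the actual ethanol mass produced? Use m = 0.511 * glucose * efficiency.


Actual ethanol: m = 0.511 * 141.43 * 0.9782
m = 70.6952 g

70.6952 g


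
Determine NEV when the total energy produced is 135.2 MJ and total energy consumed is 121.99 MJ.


NEV = E_out - E_in
= 135.2 - 121.99
= 13.2100 MJ

13.2100 MJ


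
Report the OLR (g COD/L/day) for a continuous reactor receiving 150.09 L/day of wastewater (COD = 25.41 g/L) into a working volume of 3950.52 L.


OLR = Q * S / V
= 150.09 * 25.41 / 3950.52
= 0.9654 g/L/day

0.9654 g/L/day


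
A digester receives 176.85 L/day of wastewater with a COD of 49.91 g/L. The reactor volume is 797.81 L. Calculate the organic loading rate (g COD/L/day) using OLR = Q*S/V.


OLR = Q * S / V
= 176.85 * 49.91 / 797.81
= 11.0635 g/L/day

11.0635 g/L/day


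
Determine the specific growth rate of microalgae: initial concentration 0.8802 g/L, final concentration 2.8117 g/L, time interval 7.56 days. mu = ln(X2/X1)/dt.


mu = ln(X2/X1) / dt
= ln(2.8117/0.8802) / 7.56
= 0.1536 per day

0.1536 per day


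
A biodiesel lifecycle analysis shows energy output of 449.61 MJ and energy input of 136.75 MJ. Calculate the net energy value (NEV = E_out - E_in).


NEV = E_out - E_in
= 449.61 - 136.75
= 312.8600 MJ

312.8600 MJ


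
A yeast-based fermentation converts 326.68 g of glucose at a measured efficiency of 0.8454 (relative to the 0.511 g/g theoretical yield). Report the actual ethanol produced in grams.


Actual ethanol: m = 0.511 * 326.68 * 0.8454
m = 141.1256 g

141.1256 g


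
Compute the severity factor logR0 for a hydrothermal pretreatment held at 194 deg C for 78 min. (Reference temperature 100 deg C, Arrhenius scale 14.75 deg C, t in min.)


logR0 = log10(t * exp((T - 100) / 14.75))
= log10(78 * exp((194 - 100) / 14.75))
= 4.6598

4.6598


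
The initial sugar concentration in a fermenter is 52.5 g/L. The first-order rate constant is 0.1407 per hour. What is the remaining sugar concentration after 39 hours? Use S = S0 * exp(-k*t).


S = S0 * exp(-k * t)
S = 52.5 * exp(-0.1407 * 39)
S = 0.2173 g/L

0.2173 g/L


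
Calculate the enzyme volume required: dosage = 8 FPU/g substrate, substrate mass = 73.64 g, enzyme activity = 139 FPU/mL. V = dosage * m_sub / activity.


V = dosage * m_sub / activity
V = 8 * 73.64 / 139
V = 4.2383 mL

4.2383 mL


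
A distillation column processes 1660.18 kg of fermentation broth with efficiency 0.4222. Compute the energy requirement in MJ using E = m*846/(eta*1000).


E = m * 846 / (eta * 1000)
= 1660.18 * 846 / (0.4222 * 1000)
= 3326.6515 MJ

3326.6515 MJ


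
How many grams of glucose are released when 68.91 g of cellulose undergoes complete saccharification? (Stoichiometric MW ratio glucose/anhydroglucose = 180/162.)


glucose = cellulose * 180/162
= 68.91 * 180/162
= 76.5667 g

76.5667 g


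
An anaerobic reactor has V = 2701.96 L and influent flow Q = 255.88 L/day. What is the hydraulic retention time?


HRT = V / Q
= 2701.96 / 255.88
= 10.5595 days

10.5595 days


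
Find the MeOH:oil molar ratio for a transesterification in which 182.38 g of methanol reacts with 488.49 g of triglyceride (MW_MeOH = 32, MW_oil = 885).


Molar ratio = n_MeOH / n_oil = (MeOH/32) / (oil/885) = (MeOH * 885) / (32 * oil)
= (182.38 * 885) / (32 * 488.49)
= 10.3256

10.3256


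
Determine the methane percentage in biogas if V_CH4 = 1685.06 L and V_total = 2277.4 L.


CH4% = V_CH4 / V_total * 100
= 1685.06 / 2277.4 * 100
= 73.9905%

73.9905%


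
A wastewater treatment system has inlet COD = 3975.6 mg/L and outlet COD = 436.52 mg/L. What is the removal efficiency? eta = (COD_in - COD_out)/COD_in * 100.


eta = (COD_in - COD_out) / COD_in * 100
= (3975.6 - 436.52) / 3975.6 * 100
= 89.0200%

89.0200%


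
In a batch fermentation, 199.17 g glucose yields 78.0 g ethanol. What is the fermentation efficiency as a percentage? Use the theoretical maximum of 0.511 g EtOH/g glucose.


Fermentation efficiency = (actual / (0.511 * glucose)) * 100
= (78.0 / (0.511 * 199.17)) * 100
= 76.6390%

76.6390%


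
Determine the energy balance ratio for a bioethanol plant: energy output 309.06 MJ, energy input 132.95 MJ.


EROI = E_out / E_in
= 309.06 / 132.95
= 2.3246

2.3246


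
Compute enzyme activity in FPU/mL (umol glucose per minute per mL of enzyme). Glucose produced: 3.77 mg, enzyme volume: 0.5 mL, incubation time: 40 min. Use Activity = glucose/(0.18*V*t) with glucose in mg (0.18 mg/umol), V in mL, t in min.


Activity = glucose_mg / (0.18 mg/umol * V_mL * t_min)
= 3.77 / (0.18 * 0.5 * 40)
= 1.0472 FPU/mL

1.0472 FPU/mL


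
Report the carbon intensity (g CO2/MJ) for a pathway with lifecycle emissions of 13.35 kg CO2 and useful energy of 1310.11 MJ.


CI = CO2 * 1000 / E
= 13.35 * 1000 / 1310.11
= 10.1900 g CO2/MJ

10.1900 g CO2/MJ


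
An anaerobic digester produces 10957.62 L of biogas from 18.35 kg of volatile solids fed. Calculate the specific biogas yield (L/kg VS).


Y = V / VS
= 10957.62 / 18.35
= 597.1455 L/kg VS

597.1455 L/kg VS


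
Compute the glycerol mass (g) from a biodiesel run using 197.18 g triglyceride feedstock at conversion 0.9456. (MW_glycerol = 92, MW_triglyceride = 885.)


glycerol = oil * conv * (92/885)
= 197.18 * 0.9456 * 92 / 885
= 19.3827 g

19.3827 g


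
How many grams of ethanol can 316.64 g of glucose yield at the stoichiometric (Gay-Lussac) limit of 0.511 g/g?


Theoretical ethanol yield: m_EtOH = 0.511 * m_glucose
m_EtOH = 0.511 * 316.64 = 161.8030 g

161.8030 g


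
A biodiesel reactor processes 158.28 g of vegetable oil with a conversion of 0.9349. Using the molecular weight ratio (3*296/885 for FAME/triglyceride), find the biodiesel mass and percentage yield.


m_FAME = oil * conv * (3 * 296 / 885) = oil * conv * (888/885)
= 158.28 * 0.9349 * 888 / 885
= 148.4776 g
Y = m_FAME / oil * 100 = conv * (888/885) * 100
= 0.9349 * 888 / 885 * 100
= 93.81%

148.4776 g FAME; Y = 93.81%


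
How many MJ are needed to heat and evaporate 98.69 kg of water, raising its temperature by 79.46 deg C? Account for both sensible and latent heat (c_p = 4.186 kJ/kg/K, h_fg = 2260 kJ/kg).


E = m_water * (4.186 * dT + 2260) / 1000
= 98.69 * (4.186 * 79.46 + 2260) / 1000
= 255.8656 MJ

255.8656 MJ


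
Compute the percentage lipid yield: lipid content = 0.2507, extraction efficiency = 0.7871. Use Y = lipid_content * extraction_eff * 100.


Y = lipid_content * extraction_eff * 100
= 0.2507 * 0.7871 * 100
= 19.7326%

19.7326%


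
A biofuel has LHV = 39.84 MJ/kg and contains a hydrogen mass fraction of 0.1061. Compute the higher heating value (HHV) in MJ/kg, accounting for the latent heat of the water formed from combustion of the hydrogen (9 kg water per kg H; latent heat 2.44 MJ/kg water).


HHV = LHV + H_frac * 9 * 2.44
= 39.84 + 0.1061 * 9 * 2.44
= 42.1700 MJ/kg

42.1700 MJ/kg


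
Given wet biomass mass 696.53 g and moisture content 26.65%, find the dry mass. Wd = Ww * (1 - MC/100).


Wd = Ww * (1 - MC/100)
= 696.53 * (1 - 26.65/100)
= 510.9048 g

510.9048 g


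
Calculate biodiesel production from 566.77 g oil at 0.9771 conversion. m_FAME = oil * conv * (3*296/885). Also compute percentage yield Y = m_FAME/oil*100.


m_FAME = oil * conv * (3 * 296 / 885) = oil * conv * (888/885)
= 566.77 * 0.9771 * 888 / 885
= 555.6682 g
Y = m_FAME / oil * 100 = conv * (888/885) * 100
= 0.9771 * 888 / 885 * 100
= 98.04%

555.6682 g FAME; Y = 98.04%


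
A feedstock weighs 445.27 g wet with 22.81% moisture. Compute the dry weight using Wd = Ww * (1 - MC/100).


Wd = Ww * (1 - MC/100)
= 445.27 * (1 - 22.81/100)
= 343.7039 g

343.7039 g


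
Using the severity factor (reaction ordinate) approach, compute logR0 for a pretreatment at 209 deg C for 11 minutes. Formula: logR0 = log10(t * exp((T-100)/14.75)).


logR0 = log10(t * exp((T - 100) / 14.75))
= log10(11 * exp((209 - 100) / 14.75))
= 4.2508

4.2508


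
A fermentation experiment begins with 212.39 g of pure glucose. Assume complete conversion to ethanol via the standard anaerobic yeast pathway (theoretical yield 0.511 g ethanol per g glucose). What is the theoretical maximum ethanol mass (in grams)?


Theoretical ethanol yield: m_EtOH = 0.511 * m_glucose
m_EtOH = 0.511 * 212.39 = 108.5313 g

108.5313 g


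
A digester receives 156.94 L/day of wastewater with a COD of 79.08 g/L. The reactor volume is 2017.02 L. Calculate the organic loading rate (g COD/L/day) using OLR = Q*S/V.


OLR = Q * S / V
= 156.94 * 79.08 / 2017.02
= 6.1530 g/L/day

6.1530 g/L/day


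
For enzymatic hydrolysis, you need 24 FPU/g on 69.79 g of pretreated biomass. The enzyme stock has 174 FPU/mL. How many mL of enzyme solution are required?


V = dosage * m_sub / activity
V = 24 * 69.79 / 174
V = 9.6262 mL

9.6262 mL


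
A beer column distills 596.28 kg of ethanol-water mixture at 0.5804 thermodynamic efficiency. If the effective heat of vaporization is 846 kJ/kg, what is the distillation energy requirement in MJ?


E = m * 846 / (eta * 1000)
= 596.28 * 846 / (0.5804 * 1000)
= 869.1469 MJ

869.1469 MJ


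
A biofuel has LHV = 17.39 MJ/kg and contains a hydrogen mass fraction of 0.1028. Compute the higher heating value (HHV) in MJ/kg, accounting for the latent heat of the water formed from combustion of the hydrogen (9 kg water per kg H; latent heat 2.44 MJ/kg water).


HHV = LHV + H_frac * 9 * 2.44
= 17.39 + 0.1028 * 9 * 2.44
= 19.6475 MJ/kg

19.6475 MJ/kg


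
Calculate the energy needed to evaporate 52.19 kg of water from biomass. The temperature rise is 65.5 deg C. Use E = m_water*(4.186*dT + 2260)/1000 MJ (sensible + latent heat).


E = m_water * (4.186 * dT + 2260) / 1000
= 52.19 * (4.186 * 65.5 + 2260) / 1000
= 132.2590 MJ

132.2590 MJ


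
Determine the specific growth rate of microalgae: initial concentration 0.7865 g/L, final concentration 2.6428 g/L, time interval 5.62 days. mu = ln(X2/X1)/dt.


mu = ln(X2/X1) / dt
= ln(2.6428/0.7865) / 5.62
= 0.2157 per day

0.2157 per day


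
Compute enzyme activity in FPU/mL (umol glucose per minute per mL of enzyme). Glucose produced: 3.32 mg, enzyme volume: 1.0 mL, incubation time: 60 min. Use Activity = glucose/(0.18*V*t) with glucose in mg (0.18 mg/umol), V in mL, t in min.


Activity = glucose_mg / (0.18 mg/umol * V_mL * t_min)
= 3.32 / (0.18 * 1.0 * 60)
= 0.3074 FPU/mL

0.3074 FPU/mL


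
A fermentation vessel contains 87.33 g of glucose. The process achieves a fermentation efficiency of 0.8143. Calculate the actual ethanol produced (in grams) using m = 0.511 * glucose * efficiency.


Actual ethanol: m = 0.511 * 87.33 * 0.8143
m = 36.3387 g

36.3387 g


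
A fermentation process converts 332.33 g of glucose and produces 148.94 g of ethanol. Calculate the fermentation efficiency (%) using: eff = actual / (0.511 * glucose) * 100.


Fermentation efficiency = (actual / (0.511 * glucose)) * 100
= (148.94 / (0.511 * 332.33)) * 100
= 87.7043%

87.7043%


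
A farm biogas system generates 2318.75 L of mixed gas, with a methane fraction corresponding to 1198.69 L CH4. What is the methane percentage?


CH4% = V_CH4 / V_total * 100
= 1198.69 / 2318.75 * 100
= 51.6955%

51.6955%


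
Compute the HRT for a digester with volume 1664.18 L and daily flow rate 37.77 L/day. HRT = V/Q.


HRT = V / Q
= 1664.18 / 37.77
= 44.0609 days

44.0609 days


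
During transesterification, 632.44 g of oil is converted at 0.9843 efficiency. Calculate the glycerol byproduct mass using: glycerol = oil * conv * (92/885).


glycerol = oil * conv * (92/885)
= 632.44 * 0.9843 * 92 / 885
= 64.7130 g

64.7130 g


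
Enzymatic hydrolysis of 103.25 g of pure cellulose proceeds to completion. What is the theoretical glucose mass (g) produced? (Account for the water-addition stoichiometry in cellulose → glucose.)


glucose = cellulose * 180/162
= 103.25 * 180/162
= 114.7222 g

114.7222 g


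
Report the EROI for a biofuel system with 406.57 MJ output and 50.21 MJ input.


EROI = E_out / E_in
= 406.57 / 50.21
= 8.0974

8.0974


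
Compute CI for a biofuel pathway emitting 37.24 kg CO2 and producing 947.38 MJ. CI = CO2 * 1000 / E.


CI = CO2 * 1000 / E
= 37.24 * 1000 / 947.38
= 39.3084 g CO2/MJ

39.3084 g CO2/MJ


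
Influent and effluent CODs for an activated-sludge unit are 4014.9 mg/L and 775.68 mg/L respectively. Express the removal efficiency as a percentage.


eta = (COD_in - COD_out) / COD_in * 100
= (4014.9 - 775.68) / 4014.9 * 100
= 80.6800%

80.6800%


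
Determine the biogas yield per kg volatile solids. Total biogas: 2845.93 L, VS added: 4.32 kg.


Y = V / VS
= 2845.93 / 4.32
= 658.7801 L/kg VS

658.7801 L/kg VS


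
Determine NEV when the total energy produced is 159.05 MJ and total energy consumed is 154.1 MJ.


NEV = E_out - E_in
= 159.05 - 154.1
= 4.9500 MJ

4.9500 MJ


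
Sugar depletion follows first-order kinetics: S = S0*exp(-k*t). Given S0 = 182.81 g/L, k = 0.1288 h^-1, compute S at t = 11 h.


S = S0 * exp(-k * t)
S = 182.81 * exp(-0.1288 * 11)
S = 44.3294 g/L

44.3294 g/L


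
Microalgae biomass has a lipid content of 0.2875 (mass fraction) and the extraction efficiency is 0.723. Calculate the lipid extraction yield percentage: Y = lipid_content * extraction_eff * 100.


Y = lipid_content * extraction_eff * 100
= 0.2875 * 0.723 * 100
= 20.7862%

20.7862%


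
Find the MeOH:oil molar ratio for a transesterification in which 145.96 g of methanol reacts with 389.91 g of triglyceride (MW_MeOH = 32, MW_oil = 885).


Molar ratio = n_MeOH / n_oil = (MeOH/32) / (oil/885) = (MeOH * 885) / (32 * oil)
= (145.96 * 885) / (32 * 389.91)
= 10.3529

10.3529


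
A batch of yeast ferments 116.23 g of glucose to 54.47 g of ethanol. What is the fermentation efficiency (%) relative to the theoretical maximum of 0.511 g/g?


Fermentation efficiency = (actual / (0.511 * glucose)) * 100
= (54.47 / (0.511 * 116.23)) * 100
= 91.7103%

91.7103%


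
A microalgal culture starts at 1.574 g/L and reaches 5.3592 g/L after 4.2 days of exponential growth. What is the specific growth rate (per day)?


mu = ln(X2/X1) / dt
= ln(5.3592/1.574) / 4.2
= 0.2917 per day

0.2917 per day


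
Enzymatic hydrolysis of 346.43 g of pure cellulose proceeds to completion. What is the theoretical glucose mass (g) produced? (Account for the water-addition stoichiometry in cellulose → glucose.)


glucose = cellulose * 180/162
= 346.43 * 180/162
= 384.9222 g

384.9222 g


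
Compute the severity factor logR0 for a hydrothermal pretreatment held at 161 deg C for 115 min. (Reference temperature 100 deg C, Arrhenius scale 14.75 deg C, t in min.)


logR0 = log10(t * exp((T - 100) / 14.75))
= log10(115 * exp((161 - 100) / 14.75))
= 3.8568

3.8568


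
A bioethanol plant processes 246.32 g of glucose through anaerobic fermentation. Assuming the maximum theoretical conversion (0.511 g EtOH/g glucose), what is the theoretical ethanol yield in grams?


Theoretical ethanol yield: m_EtOH = 0.511 * m_glucose
m_EtOH = 0.511 * 246.32 = 125.8695 g

125.8695 g


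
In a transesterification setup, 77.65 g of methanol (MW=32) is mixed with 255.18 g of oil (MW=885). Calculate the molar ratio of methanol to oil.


Molar ratio = n_MeOH / n_oil = (MeOH/32) / (oil/885) = (MeOH * 885) / (32 * oil)
= (77.65 * 885) / (32 * 255.18)
= 8.4157

8.4157


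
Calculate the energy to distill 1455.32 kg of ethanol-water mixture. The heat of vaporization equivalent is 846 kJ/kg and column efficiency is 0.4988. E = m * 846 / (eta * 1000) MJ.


E = m * 846 / (eta * 1000)
= 1455.32 * 846 / (0.4988 * 1000)
= 2468.3254 MJ

2468.3254 MJ


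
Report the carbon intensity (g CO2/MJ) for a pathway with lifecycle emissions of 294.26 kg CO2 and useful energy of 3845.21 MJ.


CI = CO2 * 1000 / E
= 294.26 * 1000 / 3845.21
= 76.5264 g CO2/MJ

76.5264 g CO2/MJ


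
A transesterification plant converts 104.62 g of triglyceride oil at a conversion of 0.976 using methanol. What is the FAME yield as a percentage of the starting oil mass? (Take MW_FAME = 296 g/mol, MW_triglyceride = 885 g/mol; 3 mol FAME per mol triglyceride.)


m_FAME = oil * conv * (3 * 296 / 885) = oil * conv * (888/885)
= 104.62 * 0.976 * 888 / 885
= 102.4553 g
Y = m_FAME / oil * 100 = conv * (888/885) * 100
= 0.976 * 888 / 885 * 100
= 97.93%

97.93%


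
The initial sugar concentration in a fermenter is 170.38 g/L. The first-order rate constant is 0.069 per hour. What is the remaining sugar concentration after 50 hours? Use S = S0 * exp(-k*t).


S = S0 * exp(-k * t)
S = 170.38 * exp(-0.069 * 50)
S = 5.4088 g/L

5.4088 g/L


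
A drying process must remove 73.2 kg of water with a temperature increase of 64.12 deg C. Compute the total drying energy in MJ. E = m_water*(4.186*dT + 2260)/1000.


E = m_water * (4.186 * dT + 2260) / 1000
= 73.2 * (4.186 * 64.12 + 2260) / 1000
= 185.0793 MJ

185.0793 MJ


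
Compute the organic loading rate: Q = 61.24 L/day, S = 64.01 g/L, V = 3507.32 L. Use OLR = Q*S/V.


OLR = Q * S / V
= 61.24 * 64.01 / 3507.32
= 1.1177 g/L/day

1.1177 g/L/day


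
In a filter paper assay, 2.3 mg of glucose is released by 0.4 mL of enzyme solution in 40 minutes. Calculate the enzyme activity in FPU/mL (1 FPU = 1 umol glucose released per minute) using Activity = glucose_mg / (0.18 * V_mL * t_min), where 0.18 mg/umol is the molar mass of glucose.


Activity = glucose_mg / (0.18 mg/umol * V_mL * t_min)
= 2.3 / (0.18 * 0.4 * 40)
= 0.7986 FPU/mL

0.7986 FPU/mL


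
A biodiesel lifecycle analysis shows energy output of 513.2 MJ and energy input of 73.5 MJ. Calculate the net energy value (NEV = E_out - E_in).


NEV = E_out - E_in
= 513.2 - 73.5
= 439.7000 MJ

439.7000 MJ


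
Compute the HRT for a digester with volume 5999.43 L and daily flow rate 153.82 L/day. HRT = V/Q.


HRT = V / Q
= 5999.43 / 153.82
= 39.0029 days

39.0029 days


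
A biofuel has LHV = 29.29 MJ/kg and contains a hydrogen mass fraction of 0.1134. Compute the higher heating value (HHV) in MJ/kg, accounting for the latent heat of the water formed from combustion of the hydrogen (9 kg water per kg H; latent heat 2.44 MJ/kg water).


HHV = LHV + H_frac * 9 * 2.44
= 29.29 + 0.1134 * 9 * 2.44
= 31.7803 MJ/kg

31.7803 MJ/kg


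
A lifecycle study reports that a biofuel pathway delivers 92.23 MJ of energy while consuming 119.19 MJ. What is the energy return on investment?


EROI = E_out / E_in
= 92.23 / 119.19
= 0.7738

0.7738


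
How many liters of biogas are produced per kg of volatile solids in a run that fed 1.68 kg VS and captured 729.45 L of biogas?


Y = V / VS
= 729.45 / 1.68
= 434.1964 L/kg VS

434.1964 L/kg VS


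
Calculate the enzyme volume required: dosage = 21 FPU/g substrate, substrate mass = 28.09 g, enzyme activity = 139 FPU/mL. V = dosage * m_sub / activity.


V = dosage * m_sub / activity
V = 21 * 28.09 / 139
V = 4.2438 mL

4.2438 mL


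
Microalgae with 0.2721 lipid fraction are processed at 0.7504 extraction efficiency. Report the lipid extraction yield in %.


Y = lipid_content * extraction_eff * 100
= 0.2721 * 0.7504 * 100
= 20.4184%

20.4184%


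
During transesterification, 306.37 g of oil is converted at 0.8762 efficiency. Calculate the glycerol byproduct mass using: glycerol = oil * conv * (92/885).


glycerol = oil * conv * (92/885)
= 306.37 * 0.8762 * 92 / 885
= 27.9058 g

27.9058 g


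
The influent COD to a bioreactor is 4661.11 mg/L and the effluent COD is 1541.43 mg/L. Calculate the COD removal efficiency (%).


eta = (COD_in - COD_out) / COD_in * 100
= (4661.11 - 1541.43) / 4661.11 * 100
= 66.9300%

66.9300%


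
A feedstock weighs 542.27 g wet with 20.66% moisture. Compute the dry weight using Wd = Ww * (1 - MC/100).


Wd = Ww * (1 - MC/100)
= 542.27 * (1 - 20.66/100)
= 430.2370 g

430.2370 g


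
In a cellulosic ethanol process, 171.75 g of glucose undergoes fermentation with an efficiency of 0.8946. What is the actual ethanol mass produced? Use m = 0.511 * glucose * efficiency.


Actual ethanol: m = 0.511 * 171.75 * 0.8946
m = 78.5139 g

78.5139 g


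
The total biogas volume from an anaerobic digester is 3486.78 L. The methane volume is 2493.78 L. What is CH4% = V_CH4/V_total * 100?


CH4% = V_CH4 / V_total * 100
= 2493.78 / 3486.78 * 100
= 71.5210%

71.5210%


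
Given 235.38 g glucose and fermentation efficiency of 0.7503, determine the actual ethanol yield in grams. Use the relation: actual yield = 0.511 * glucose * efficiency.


Actual ethanol: m = 0.511 * 235.38 * 0.7503
m = 90.2455 g

90.2455 g


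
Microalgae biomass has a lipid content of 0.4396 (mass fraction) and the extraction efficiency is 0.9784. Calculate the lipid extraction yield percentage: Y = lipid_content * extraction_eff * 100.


Y = lipid_content * extraction_eff * 100
= 0.4396 * 0.9784 * 100
= 43.0105%

43.0105%


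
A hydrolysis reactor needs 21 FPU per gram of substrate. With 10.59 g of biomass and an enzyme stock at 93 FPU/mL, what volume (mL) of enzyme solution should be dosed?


V = dosage * m_sub / activity
V = 21 * 10.59 / 93
V = 2.3913 mL

2.3913 mL


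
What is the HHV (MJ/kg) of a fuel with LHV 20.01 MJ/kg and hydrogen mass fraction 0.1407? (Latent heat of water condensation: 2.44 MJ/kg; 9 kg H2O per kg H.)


HHV = LHV + H_frac * 9 * 2.44
= 20.01 + 0.1407 * 9 * 2.44
= 23.0998 MJ/kg

23.0998 MJ/kg


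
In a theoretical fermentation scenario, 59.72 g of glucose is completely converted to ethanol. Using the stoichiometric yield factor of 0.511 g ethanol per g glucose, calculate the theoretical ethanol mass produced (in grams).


Theoretical ethanol yield: m_EtOH = 0.511 * m_glucose
m_EtOH = 0.511 * 59.72 = 30.5169 g

30.5169 g


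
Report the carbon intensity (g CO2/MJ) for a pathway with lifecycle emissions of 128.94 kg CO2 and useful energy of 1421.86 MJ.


CI = CO2 * 1000 / E
= 128.94 * 1000 / 1421.86
= 90.6840 g CO2/MJ

90.6840 g CO2/MJ


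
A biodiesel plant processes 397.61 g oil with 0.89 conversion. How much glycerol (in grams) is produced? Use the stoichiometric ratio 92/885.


glycerol = oil * conv * (92/885)
= 397.61 * 0.89 * 92 / 885
= 36.7868 g

36.7868 g
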